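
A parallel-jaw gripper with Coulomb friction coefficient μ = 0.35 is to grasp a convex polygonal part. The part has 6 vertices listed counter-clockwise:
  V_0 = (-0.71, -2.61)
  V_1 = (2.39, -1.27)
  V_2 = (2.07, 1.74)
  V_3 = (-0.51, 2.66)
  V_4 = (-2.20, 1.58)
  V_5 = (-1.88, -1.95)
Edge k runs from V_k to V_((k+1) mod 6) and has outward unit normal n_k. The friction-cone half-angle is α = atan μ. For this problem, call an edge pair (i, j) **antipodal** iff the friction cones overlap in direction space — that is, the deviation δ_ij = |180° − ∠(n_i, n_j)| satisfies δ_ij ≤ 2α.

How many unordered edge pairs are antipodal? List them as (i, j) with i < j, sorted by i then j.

α = atan 0.35 = 19.29°;  2α = 38.58°
n_0 = (+0.3968, -0.9179)
n_1 = (+0.9944, +0.1057)
n_2 = (+0.3359, +0.9419)
n_3 = (-0.5385, +0.8426)
n_4 = (-0.9959, -0.0903)
n_5 = (-0.4913, -0.8710)
  (0,1): δ = 107.31°  ·
  (0,2): δ = 43.00°  ·
  (0,3): δ = 9.20°  ✓
  (0,4): δ = 71.80°  ·
  (0,5): δ = 127.20°  ·
  (1,2): δ = 115.69°  ·
  (1,3): δ = 63.49°  ·
  (1,4): δ = 0.89°  ✓
  (1,5): δ = 54.50°  ·
  (2,3): δ = 127.79°  ·
  (2,4): δ = 65.19°  ·
  (2,5): δ = 9.80°  ✓
  (3,4): δ = 117.40°  ·
  (3,5): δ = 62.01°  ·
  (4,5): δ = 124.61°  ·
antipodal pairs: 3

count = 3; pairs: (0,3), (1,4), (2,5)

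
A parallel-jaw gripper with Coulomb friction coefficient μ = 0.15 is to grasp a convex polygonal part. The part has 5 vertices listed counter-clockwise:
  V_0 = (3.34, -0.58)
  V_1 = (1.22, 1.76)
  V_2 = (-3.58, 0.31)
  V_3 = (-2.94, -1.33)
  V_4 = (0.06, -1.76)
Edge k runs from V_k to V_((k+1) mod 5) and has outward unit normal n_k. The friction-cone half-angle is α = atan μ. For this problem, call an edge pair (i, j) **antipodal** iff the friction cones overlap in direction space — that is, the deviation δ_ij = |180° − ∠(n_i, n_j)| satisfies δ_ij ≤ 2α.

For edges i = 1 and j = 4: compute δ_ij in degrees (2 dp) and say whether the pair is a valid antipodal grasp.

α = atan 0.15 = 8.53°;  2α = 17.06°
edge 1: e_1 = (-4.80, -1.45);  n_1 = (-0.2892, +0.9573)
edge 4: e_4 = (+3.28, +1.18);  n_4 = (+0.3385, -0.9410)
∠(n_1, n_4) = 177.02°
δ = |180° − 177.02°| = 2.98°
2.98° ≤ 2α = 17.06°  →  valid

δ = 2.98°, valid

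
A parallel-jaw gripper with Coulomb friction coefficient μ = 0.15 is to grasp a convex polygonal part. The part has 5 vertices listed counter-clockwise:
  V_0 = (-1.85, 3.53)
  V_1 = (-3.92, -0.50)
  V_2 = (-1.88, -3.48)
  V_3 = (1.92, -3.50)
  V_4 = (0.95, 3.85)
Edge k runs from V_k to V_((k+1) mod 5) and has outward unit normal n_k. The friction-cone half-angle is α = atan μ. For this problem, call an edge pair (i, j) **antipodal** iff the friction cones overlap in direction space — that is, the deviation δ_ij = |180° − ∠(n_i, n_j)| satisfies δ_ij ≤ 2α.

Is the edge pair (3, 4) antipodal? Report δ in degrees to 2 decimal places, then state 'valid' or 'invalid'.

δ = 91.00°, invalid

α = atan 0.15 = 8.53°;  2α = 17.06°
edge 3: e_3 = (-0.97, +7.35);  n_3 = (+0.9914, +0.1308)
edge 4: e_4 = (-2.80, -0.32);  n_4 = (-0.1135, +0.9935)
∠(n_3, n_4) = 89.00°
δ = |180° − 89.00°| = 91.00°
91.00° > 2α = 17.06°  →  invalid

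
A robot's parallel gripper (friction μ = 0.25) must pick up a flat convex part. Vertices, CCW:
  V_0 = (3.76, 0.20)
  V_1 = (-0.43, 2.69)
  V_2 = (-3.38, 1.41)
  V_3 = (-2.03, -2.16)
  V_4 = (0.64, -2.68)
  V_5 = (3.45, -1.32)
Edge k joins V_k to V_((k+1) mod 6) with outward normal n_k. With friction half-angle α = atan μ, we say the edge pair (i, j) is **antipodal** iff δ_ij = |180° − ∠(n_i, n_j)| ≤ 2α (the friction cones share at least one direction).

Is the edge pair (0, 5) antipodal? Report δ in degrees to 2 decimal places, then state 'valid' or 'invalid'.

δ = 109.19°, invalid

α = atan 0.25 = 14.04°;  2α = 28.07°
edge 0: e_0 = (-4.19, +2.49);  n_0 = (+0.5109, +0.8597)
edge 5: e_5 = (+0.31, +1.52);  n_5 = (+0.9798, -0.1998)
∠(n_0, n_5) = 70.81°
δ = |180° − 70.81°| = 109.19°
109.19° > 2α = 28.07°  →  invalid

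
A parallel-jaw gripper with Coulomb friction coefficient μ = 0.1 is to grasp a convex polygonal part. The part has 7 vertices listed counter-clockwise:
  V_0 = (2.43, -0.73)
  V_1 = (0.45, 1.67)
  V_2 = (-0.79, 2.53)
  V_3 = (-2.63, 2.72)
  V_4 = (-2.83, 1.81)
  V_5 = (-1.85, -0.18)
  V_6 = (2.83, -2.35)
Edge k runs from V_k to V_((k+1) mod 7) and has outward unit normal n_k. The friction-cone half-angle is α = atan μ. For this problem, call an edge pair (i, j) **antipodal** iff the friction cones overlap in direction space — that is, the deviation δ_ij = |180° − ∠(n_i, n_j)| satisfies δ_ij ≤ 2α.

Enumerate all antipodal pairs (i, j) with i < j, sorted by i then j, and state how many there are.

count = 1; pairs: (1,5)

α = atan 0.1 = 5.71°;  2α = 11.42°
n_0 = (+0.7714, +0.6364)
n_1 = (+0.5699, +0.8217)
n_2 = (+0.1027, +0.9947)
n_3 = (-0.9767, +0.2147)
n_4 = (-0.8971, -0.4418)
n_5 = (-0.4207, -0.9072)
n_6 = (+0.9708, +0.2397)
  (0,1): δ = 164.27°  ·
  (0,2): δ = 135.42°  ·
  (0,3): δ = 51.92°  ·
  (0,4): δ = 13.30°  ·
  (0,5): δ = 25.60°  ·
  (0,6): δ = 154.35°  ·
  (1,2): δ = 151.15°  ·
  (1,3): δ = 67.65°  ·
  (1,4): δ = 29.04°  ·
  (1,5): δ = 9.87°  ✓
  (1,6): δ = 138.61°  ·
  (2,3): δ = 96.50°  ·
  (2,4): δ = 57.89°  ·
  (2,5): δ = 18.98°  ·
  (2,6): δ = 109.77°  ·
  (3,4): δ = 141.39°  ·
  (3,5): δ = 102.48°  ·
  (3,6): δ = 26.27°  ·
  (4,5): δ = 141.09°  ·
  (4,6): δ = 12.35°  ·
  (5,6): δ = 51.25°  ·
antipodal pairs: 1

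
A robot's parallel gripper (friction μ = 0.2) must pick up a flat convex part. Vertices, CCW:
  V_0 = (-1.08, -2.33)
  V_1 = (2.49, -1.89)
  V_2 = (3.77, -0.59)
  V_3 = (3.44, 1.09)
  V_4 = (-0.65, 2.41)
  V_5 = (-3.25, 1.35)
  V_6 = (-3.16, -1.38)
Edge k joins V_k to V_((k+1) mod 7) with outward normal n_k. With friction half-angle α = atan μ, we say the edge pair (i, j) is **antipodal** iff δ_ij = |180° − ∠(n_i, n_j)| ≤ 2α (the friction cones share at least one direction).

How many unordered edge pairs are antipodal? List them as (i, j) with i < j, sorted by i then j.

count = 3; pairs: (0,4), (2,5), (3,6)

α = atan 0.2 = 11.31°;  2α = 22.62°
n_0 = (+0.1223, -0.9925)
n_1 = (+0.7126, -0.7016)
n_2 = (+0.9812, +0.1927)
n_3 = (+0.3071, +0.9517)
n_4 = (-0.3775, +0.9260)
n_5 = (-0.9995, -0.0329)
n_6 = (-0.4154, -0.9096)
  (0,1): δ = 141.58°  ·
  (0,2): δ = 85.91°  ·
  (0,3): δ = 24.91°  ·
  (0,4): δ = 15.15°  ✓
  (0,5): δ = 84.86°  ·
  (0,6): δ = 148.43°  ·
  (1,2): δ = 124.33°  ·
  (1,3): δ = 63.33°  ·
  (1,4): δ = 23.26°  ·
  (1,5): δ = 46.44°  ·
  (1,6): δ = 110.01°  ·
  (2,3): δ = 119.00°  ·
  (2,4): δ = 78.93°  ·
  (2,5): δ = 9.22°  ✓
  (2,6): δ = 54.34°  ·
  (3,4): δ = 139.93°  ·
  (3,5): δ = 70.22°  ·
  (3,6): δ = 6.66°  ✓
  (4,5): δ = 110.29°  ·
  (4,6): δ = 46.73°  ·
  (5,6): δ = 116.44°  ·
antipodal pairs: 3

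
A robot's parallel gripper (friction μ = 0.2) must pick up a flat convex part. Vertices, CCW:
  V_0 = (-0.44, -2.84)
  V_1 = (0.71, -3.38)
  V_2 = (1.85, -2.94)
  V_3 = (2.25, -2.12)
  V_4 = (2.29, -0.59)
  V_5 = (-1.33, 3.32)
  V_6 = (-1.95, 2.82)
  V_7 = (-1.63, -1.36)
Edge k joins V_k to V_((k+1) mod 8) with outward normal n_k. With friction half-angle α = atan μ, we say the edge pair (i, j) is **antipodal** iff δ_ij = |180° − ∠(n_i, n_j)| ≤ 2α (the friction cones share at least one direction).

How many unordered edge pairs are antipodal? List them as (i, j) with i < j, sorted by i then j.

count = 4; pairs: (0,4), (1,5), (3,6), (4,7)

α = atan 0.2 = 11.31°;  2α = 22.62°
n_0 = (-0.4250, -0.9052)
n_1 = (+0.3601, -0.9329)
n_2 = (+0.8988, -0.4384)
n_3 = (+0.9997, -0.0261)
n_4 = (+0.7338, +0.6794)
n_5 = (-0.6278, +0.7784)
n_6 = (-0.9971, -0.0763)
n_7 = (-0.7793, -0.6266)
  (0,1): δ = 133.74°  ·
  (0,2): δ = 90.85°  ·
  (0,3): δ = 66.34°  ·
  (0,4): δ = 22.05°  ✓
  (0,5): δ = 64.04°  ·
  (0,6): δ = 119.53°  ·
  (0,7): δ = 153.95°  ·
  (1,2): δ = 137.11°  ·
  (1,3): δ = 112.60°  ·
  (1,4): δ = 68.31°  ·
  (1,5): δ = 17.78°  ✓
  (1,6): δ = 73.27°  ·
  (1,7): δ = 107.70°  ·
  (2,3): δ = 155.49°  ·
  (2,4): δ = 111.20°  ·
  (2,5): δ = 25.11°  ·
  (2,6): δ = 30.38°  ·
  (2,7): δ = 64.80°  ·
  (3,4): δ = 135.71°  ·
  (3,5): δ = 49.62°  ·
  (3,6): δ = 5.88°  ✓
  (3,7): δ = 40.30°  ·
  (4,5): δ = 93.91°  ·
  (4,6): δ = 38.42°  ·
  (4,7): δ = 3.99°  ✓
  (5,6): δ = 124.51°  ·
  (5,7): δ = 90.08°  ·
  (6,7): δ = 145.58°  ·
antipodal pairs: 4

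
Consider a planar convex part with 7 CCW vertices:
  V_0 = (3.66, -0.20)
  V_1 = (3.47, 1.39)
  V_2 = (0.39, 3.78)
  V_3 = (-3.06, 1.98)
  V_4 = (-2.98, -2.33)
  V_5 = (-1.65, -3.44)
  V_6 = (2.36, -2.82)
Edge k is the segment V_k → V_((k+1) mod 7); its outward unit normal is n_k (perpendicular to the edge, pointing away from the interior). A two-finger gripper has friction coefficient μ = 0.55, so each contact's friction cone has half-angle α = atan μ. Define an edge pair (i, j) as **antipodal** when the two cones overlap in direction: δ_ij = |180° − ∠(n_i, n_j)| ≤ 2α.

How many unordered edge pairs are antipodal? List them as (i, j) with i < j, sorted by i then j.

α = atan 0.55 = 28.81°;  2α = 57.62°
n_0 = (+0.9929, +0.1187)
n_1 = (+0.6131, +0.7900)
n_2 = (-0.4626, +0.8866)
n_3 = (-0.9998, -0.0186)
n_4 = (-0.6408, -0.7677)
n_5 = (+0.1528, -0.9883)
n_6 = (+0.8958, -0.4445)
  (0,1): δ = 134.62°  ·
  (0,2): δ = 69.26°  ·
  (0,3): δ = 5.75°  ✓
  (0,4): δ = 43.34°  ✓
  (0,5): δ = 91.97°  ·
  (0,6): δ = 146.80°  ·
  (1,2): δ = 114.64°  ·
  (1,3): δ = 51.13°  ✓
  (1,4): δ = 2.04°  ✓
  (1,5): δ = 46.60°  ✓
  (1,6): δ = 101.42°  ·
  (2,3): δ = 116.49°  ·
  (2,4): δ = 67.40°  ·
  (2,5): δ = 18.76°  ✓
  (2,6): δ = 36.06°  ✓
  (3,4): δ = 130.91°  ·
  (3,5): δ = 82.27°  ·
  (3,6): δ = 27.45°  ✓
  (4,5): δ = 131.36°  ·
  (4,6): δ = 76.54°  ·
  (5,6): δ = 125.18°  ·
antipodal pairs: 8

count = 8; pairs: (0,3), (0,4), (1,3), (1,4), (1,5), (2,5), (2,6), (3,6)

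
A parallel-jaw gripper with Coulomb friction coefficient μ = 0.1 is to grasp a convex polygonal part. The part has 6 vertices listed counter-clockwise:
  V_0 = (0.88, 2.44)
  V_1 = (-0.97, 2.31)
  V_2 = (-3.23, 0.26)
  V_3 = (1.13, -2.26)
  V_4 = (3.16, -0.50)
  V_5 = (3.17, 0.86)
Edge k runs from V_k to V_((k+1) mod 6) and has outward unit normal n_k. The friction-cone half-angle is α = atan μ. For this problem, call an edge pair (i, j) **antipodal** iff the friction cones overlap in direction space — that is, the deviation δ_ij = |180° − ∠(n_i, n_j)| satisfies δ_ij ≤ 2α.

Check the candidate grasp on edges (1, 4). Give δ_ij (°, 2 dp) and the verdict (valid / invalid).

α = atan 0.1 = 5.71°;  2α = 11.42°
edge 1: e_1 = (-2.26, -2.05);  n_1 = (-0.6719, +0.7407)
edge 4: e_4 = (+0.01, +1.36);  n_4 = (+1.0000, -0.0074)
∠(n_1, n_4) = 132.63°
δ = |180° − 132.63°| = 47.37°
47.37° > 2α = 11.42°  →  invalid

δ = 47.37°, invalid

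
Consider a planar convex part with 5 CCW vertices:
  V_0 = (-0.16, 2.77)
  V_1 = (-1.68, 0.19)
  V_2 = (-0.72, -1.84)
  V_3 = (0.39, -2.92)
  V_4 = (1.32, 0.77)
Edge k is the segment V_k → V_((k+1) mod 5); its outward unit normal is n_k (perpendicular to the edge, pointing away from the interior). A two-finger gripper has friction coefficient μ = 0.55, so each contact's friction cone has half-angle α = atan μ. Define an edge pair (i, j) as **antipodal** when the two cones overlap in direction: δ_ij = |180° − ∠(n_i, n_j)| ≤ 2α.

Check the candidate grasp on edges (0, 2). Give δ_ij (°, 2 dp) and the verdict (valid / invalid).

δ = 103.71°, invalid

α = atan 0.55 = 28.81°;  2α = 57.62°
edge 0: e_0 = (-1.52, -2.58);  n_0 = (-0.8616, +0.5076)
edge 2: e_2 = (+1.11, -1.08);  n_2 = (-0.6974, -0.7167)
∠(n_0, n_2) = 76.29°
δ = |180° − 76.29°| = 103.71°
103.71° > 2α = 57.62°  →  invalid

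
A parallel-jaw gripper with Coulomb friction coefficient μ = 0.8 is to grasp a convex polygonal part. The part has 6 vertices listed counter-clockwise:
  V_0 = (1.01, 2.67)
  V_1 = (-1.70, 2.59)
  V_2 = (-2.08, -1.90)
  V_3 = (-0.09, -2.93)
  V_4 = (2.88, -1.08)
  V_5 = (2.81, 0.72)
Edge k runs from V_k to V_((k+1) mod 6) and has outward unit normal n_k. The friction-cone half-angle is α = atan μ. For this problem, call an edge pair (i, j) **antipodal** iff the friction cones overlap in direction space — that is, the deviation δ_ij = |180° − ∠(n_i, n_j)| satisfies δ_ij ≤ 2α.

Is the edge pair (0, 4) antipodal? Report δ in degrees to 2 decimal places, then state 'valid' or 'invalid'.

α = atan 0.8 = 38.66°;  2α = 77.32°
edge 0: e_0 = (-2.71, -0.08);  n_0 = (-0.0295, +0.9996)
edge 4: e_4 = (-0.07, +1.80);  n_4 = (+0.9992, +0.0389)
∠(n_0, n_4) = 89.46°
δ = |180° − 89.46°| = 90.54°
90.54° > 2α = 77.32°  →  invalid

δ = 90.54°, invalid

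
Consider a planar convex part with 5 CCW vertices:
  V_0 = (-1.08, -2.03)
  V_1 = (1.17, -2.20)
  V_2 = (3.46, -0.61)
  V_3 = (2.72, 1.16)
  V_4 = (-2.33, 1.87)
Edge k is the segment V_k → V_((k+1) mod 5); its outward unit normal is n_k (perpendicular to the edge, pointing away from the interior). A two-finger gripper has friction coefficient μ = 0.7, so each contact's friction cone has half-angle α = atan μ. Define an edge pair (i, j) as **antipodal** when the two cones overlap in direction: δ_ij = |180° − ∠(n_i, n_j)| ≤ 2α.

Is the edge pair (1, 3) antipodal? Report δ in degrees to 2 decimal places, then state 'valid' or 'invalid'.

δ = 42.78°, valid

α = atan 0.7 = 34.99°;  2α = 69.98°
edge 1: e_1 = (+2.29, +1.59);  n_1 = (+0.5703, -0.8214)
edge 3: e_3 = (-5.05, +0.71);  n_3 = (+0.1392, +0.9903)
∠(n_1, n_3) = 137.22°
δ = |180° − 137.22°| = 42.78°
42.78° ≤ 2α = 69.98°  →  valid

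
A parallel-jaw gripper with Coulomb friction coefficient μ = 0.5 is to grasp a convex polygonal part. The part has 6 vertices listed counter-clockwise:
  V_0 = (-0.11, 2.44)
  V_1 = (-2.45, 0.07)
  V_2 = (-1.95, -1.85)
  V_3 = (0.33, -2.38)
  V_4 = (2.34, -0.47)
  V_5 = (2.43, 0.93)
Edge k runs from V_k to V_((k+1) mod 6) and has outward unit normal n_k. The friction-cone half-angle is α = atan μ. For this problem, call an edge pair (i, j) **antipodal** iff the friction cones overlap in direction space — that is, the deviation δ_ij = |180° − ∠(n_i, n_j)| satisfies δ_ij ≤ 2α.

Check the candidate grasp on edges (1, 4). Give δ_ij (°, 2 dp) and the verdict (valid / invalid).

α = atan 0.5 = 26.57°;  2α = 53.13°
edge 1: e_1 = (+0.50, -1.92);  n_1 = (-0.9677, -0.2520)
edge 4: e_4 = (+0.09, +1.40);  n_4 = (+0.9979, -0.0642)
∠(n_1, n_4) = 161.73°
δ = |180° − 161.73°| = 18.27°
18.27° ≤ 2α = 53.13°  →  valid

δ = 18.27°, valid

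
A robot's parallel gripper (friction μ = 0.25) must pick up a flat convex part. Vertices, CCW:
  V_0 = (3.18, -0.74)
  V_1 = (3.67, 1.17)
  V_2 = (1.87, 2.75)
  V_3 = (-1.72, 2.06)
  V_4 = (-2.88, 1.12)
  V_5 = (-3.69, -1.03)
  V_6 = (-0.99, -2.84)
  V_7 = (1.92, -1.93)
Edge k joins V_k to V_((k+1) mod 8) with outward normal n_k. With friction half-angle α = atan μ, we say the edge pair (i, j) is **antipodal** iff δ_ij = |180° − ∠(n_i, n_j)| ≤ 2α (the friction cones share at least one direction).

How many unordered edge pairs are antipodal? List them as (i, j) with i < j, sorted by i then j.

α = atan 0.25 = 14.04°;  2α = 28.07°
n_0 = (+0.9686, -0.2485)
n_1 = (+0.6597, +0.7515)
n_2 = (-0.1887, +0.9820)
n_3 = (-0.6296, +0.7769)
n_4 = (-0.9358, +0.3526)
n_5 = (-0.5568, -0.8306)
n_6 = (+0.2985, -0.9544)
n_7 = (+0.6866, -0.7270)
  (0,1): δ = 116.89°  ·
  (0,2): δ = 64.73°  ·
  (0,3): δ = 36.59°  ·
  (0,4): δ = 6.25°  ✓
  (0,5): δ = 70.55°  ·
  (0,6): δ = 121.75°  ·
  (0,7): δ = 147.75°  ·
  (1,2): δ = 127.84°  ·
  (1,3): δ = 99.70°  ·
  (1,4): δ = 69.37°  ·
  (1,5): δ = 7.44°  ✓
  (1,6): δ = 58.64°  ·
  (1,7): δ = 84.64°  ·
  (2,3): δ = 151.86°  ·
  (2,4): δ = 121.52°  ·
  (2,5): δ = 44.72°  ·
  (2,6): δ = 6.49°  ✓
  (2,7): δ = 32.48°  ·
  (3,4): δ = 149.66°  ·
  (3,5): δ = 72.86°  ·
  (3,6): δ = 21.65°  ✓
  (3,7): δ = 4.34°  ✓
  (4,5): δ = 103.19°  ·
  (4,6): δ = 51.99°  ·
  (4,7): δ = 25.99°  ✓
  (5,6): δ = 128.80°  ·
  (5,7): δ = 102.80°  ·
  (6,7): δ = 154.00°  ·
antipodal pairs: 6

count = 6; pairs: (0,4), (1,5), (2,6), (3,6), (3,7), (4,7)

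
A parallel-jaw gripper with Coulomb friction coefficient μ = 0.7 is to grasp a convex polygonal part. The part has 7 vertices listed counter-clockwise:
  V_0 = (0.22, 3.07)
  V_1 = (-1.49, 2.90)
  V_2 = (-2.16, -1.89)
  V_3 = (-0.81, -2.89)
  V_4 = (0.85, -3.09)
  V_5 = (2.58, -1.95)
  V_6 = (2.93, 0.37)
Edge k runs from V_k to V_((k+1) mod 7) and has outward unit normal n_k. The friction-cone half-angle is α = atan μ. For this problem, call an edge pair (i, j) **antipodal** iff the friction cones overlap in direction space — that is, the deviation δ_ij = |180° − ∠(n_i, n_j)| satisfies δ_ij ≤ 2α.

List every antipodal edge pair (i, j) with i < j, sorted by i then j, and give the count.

count = 9; pairs: (0,2), (0,3), (0,4), (1,4), (1,5), (1,6), (2,5), (2,6), (3,6)

α = atan 0.7 = 34.99°;  2α = 69.98°
n_0 = (-0.0989, +0.9951)
n_1 = (-0.9904, +0.1385)
n_2 = (-0.5952, -0.8036)
n_3 = (-0.1196, -0.9928)
n_4 = (+0.5502, -0.8350)
n_5 = (+0.9888, -0.1492)
n_6 = (+0.7058, +0.7084)
  (0,1): δ = 103.64°  ·
  (0,2): δ = 42.21°  ✓
  (0,3): δ = 12.55°  ✓
  (0,4): δ = 27.71°  ✓
  (0,5): δ = 75.74°  ·
  (0,6): δ = 129.43°  ·
  (1,2): δ = 118.57°  ·
  (1,3): δ = 88.91°  ·
  (1,4): δ = 48.65°  ✓
  (1,5): δ = 0.62°  ✓
  (1,6): δ = 53.07°  ✓
  (2,3): δ = 150.34°  ·
  (2,4): δ = 110.09°  ·
  (2,5): δ = 62.05°  ✓
  (2,6): δ = 8.37°  ✓
  (3,4): δ = 139.75°  ·
  (3,5): δ = 91.71°  ·
  (3,6): δ = 38.02°  ✓
  (4,5): δ = 131.96°  ·
  (4,6): δ = 78.28°  ·
  (5,6): δ = 126.32°  ·
antipodal pairs: 9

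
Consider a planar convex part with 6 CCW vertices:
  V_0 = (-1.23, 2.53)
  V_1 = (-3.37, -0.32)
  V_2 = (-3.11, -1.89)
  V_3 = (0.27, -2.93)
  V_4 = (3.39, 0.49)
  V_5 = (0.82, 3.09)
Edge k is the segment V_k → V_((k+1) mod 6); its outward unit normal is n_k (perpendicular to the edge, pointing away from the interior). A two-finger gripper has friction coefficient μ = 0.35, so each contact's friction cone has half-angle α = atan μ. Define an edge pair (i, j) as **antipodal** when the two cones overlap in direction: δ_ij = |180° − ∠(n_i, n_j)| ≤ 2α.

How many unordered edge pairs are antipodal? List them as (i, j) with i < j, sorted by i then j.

α = atan 0.35 = 19.29°;  2α = 38.58°
n_0 = (-0.7997, +0.6004)
n_1 = (-0.9866, -0.1634)
n_2 = (-0.2941, -0.9558)
n_3 = (+0.7388, -0.6740)
n_4 = (+0.7112, +0.7030)
n_5 = (-0.2635, +0.9647)
  (0,1): δ = 133.69°  ·
  (0,2): δ = 70.20°  ·
  (0,3): δ = 5.47°  ✓
  (0,4): δ = 81.57°  ·
  (0,5): δ = 142.18°  ·
  (1,2): δ = 116.51°  ·
  (1,3): δ = 51.78°  ·
  (1,4): δ = 35.26°  ✓
  (1,5): δ = 95.88°  ·
  (2,3): δ = 115.27°  ·
  (2,4): δ = 28.23°  ✓
  (2,5): δ = 32.38°  ✓
  (3,4): δ = 92.96°  ·
  (3,5): δ = 32.35°  ✓
  (4,5): δ = 119.39°  ·
antipodal pairs: 5

count = 5; pairs: (0,3), (1,4), (2,4), (2,5), (3,5)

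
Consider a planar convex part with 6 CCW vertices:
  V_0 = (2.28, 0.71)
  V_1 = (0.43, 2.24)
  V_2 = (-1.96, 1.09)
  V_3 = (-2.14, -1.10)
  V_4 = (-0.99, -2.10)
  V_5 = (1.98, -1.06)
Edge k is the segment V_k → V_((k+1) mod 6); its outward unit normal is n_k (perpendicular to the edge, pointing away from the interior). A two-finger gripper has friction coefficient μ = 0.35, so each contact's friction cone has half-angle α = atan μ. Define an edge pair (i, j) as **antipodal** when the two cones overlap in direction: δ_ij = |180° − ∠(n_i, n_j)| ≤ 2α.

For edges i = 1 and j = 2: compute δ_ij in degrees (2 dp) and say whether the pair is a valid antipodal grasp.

α = atan 0.35 = 19.29°;  2α = 38.58°
edge 1: e_1 = (-2.39, -1.15);  n_1 = (-0.4336, +0.9011)
edge 2: e_2 = (-0.18, -2.19);  n_2 = (-0.9966, +0.0819)
∠(n_1, n_2) = 59.61°
δ = |180° − 59.61°| = 120.39°
120.39° > 2α = 38.58°  →  invalid

δ = 120.39°, invalid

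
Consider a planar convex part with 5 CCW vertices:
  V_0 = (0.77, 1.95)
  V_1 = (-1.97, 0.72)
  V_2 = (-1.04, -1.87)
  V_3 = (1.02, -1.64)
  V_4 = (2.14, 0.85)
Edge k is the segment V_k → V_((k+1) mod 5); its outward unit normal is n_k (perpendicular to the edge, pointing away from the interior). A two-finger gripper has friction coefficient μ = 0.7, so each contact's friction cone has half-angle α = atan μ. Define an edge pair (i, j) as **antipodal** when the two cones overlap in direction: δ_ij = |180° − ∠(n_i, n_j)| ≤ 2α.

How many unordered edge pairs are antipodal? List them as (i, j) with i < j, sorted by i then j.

α = atan 0.7 = 34.99°;  2α = 69.98°
n_0 = (-0.4095, +0.9123)
n_1 = (-0.9412, -0.3379)
n_2 = (+0.1110, -0.9938)
n_3 = (+0.9120, -0.4102)
n_4 = (+0.6261, +0.7798)
  (0,1): δ = 94.42°  ·
  (0,2): δ = 17.80°  ✓
  (0,3): δ = 41.61°  ✓
  (0,4): δ = 117.06°  ·
  (1,2): δ = 103.38°  ·
  (1,3): δ = 43.97°  ✓
  (1,4): δ = 31.49°  ✓
  (2,3): δ = 120.59°  ·
  (2,4): δ = 45.13°  ✓
  (3,4): δ = 104.54°  ·
antipodal pairs: 5

count = 5; pairs: (0,2), (0,3), (1,3), (1,4), (2,4)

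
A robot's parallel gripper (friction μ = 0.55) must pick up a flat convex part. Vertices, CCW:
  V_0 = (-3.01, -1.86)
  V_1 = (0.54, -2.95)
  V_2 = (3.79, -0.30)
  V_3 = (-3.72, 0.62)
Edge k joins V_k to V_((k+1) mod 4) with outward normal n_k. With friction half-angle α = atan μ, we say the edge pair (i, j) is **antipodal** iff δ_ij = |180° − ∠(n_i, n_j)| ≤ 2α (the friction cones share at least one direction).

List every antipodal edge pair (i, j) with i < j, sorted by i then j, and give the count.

count = 2; pairs: (0,2), (1,2)

α = atan 0.55 = 28.81°;  2α = 57.62°
n_0 = (-0.2935, -0.9560)
n_1 = (+0.6319, -0.7750)
n_2 = (+0.1216, +0.9926)
n_3 = (-0.9614, -0.2752)
  (0,1): δ = 123.74°  ·
  (0,2): δ = 10.08°  ✓
  (0,3): δ = 123.04°  ·
  (1,2): δ = 46.18°  ✓
  (1,3): δ = 66.78°  ·
  (2,3): δ = 67.04°  ·
antipodal pairs: 2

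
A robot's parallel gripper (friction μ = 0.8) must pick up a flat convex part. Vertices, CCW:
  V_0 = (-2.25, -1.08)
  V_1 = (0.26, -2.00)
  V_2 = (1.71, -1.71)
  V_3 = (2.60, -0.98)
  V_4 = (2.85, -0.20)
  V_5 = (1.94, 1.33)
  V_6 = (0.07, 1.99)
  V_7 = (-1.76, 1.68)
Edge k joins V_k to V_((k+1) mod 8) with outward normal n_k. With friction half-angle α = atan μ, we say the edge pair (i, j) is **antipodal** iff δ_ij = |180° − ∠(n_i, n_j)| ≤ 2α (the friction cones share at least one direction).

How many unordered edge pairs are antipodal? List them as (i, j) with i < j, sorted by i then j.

count = 13; pairs: (0,4), (0,5), (0,6), (1,4), (1,5), (1,6), (1,7), (2,5), (2,6), (2,7), (3,6), (3,7), (4,7)

α = atan 0.8 = 38.66°;  2α = 77.32°
n_0 = (-0.3441, -0.9389)
n_1 = (+0.1961, -0.9806)
n_2 = (+0.6342, -0.7732)
n_3 = (+0.9523, -0.3052)
n_4 = (+0.8595, +0.5112)
n_5 = (+0.3328, +0.9430)
n_6 = (-0.1670, +0.9860)
n_7 = (-0.9846, +0.1748)
  (0,1): δ = 148.56°  ·
  (0,2): δ = 120.51°  ·
  (0,3): δ = 87.64°  ·
  (0,4): δ = 39.13°  ✓
  (0,5): δ = 0.69°  ✓
  (0,6): δ = 29.74°  ✓
  (0,7): δ = 100.06°  ·
  (1,2): δ = 151.95°  ·
  (1,3): δ = 119.08°  ·
  (1,4): δ = 70.57°  ✓
  (1,5): δ = 30.75°  ✓
  (1,6): δ = 1.70°  ✓
  (1,7): δ = 68.62°  ✓
  (2,3): δ = 147.13°  ·
  (2,4): δ = 98.62°  ·
  (2,5): δ = 58.80°  ✓
  (2,6): δ = 29.74°  ✓
  (2,7): δ = 40.57°  ✓
  (3,4): δ = 131.49°  ·
  (3,5): δ = 91.67°  ·
  (3,6): δ = 62.61°  ✓
  (3,7): δ = 7.70°  ✓
  (4,5): δ = 140.18°  ·
  (4,6): δ = 111.13°  ·
  (4,7): δ = 40.81°  ✓
  (5,6): δ = 150.95°  ·
  (5,7): δ = 80.63°  ·
  (6,7): δ = 109.68°  ·
antipodal pairs: 13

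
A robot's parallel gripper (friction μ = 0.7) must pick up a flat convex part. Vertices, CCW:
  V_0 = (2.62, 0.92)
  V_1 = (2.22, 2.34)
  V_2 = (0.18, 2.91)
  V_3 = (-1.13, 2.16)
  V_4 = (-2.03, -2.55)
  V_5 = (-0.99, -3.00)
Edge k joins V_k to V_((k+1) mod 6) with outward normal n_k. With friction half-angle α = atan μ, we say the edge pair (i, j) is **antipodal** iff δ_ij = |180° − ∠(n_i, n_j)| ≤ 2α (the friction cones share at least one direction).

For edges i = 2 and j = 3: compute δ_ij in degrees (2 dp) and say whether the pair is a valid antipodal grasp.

δ = 130.61°, invalid

α = atan 0.7 = 34.99°;  2α = 69.98°
edge 2: e_2 = (-1.31, -0.75);  n_2 = (-0.4969, +0.8678)
edge 3: e_3 = (-0.90, -4.71);  n_3 = (-0.9822, +0.1877)
∠(n_2, n_3) = 49.39°
δ = |180° − 49.39°| = 130.61°
130.61° > 2α = 69.98°  →  invalid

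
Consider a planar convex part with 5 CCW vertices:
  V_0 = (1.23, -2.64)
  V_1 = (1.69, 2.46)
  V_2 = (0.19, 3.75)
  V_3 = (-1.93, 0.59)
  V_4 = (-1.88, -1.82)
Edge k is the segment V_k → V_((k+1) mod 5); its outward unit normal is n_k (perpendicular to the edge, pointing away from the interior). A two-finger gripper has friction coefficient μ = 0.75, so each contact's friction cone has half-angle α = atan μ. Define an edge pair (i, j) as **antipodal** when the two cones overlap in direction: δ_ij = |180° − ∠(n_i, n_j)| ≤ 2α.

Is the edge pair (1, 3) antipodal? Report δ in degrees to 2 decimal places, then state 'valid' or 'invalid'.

α = atan 0.75 = 36.87°;  2α = 73.74°
edge 1: e_1 = (-1.50, +1.29);  n_1 = (+0.6520, +0.7582)
edge 3: e_3 = (+0.05, -2.41);  n_3 = (-0.9998, -0.0207)
∠(n_1, n_3) = 131.88°
δ = |180° − 131.88°| = 48.12°
48.12° ≤ 2α = 73.74°  →  valid

δ = 48.12°, valid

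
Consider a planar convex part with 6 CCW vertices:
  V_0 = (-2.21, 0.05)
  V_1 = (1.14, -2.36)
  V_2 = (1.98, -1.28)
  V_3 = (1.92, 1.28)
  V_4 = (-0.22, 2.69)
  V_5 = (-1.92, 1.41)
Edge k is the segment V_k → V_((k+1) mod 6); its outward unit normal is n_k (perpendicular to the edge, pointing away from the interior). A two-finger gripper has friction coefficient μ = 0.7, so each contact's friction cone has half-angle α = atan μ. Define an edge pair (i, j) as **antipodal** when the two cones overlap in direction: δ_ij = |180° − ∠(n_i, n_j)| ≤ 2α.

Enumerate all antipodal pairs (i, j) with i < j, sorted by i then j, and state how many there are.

count = 7; pairs: (0,2), (0,3), (1,4), (1,5), (2,4), (2,5), (3,5)

α = atan 0.7 = 34.99°;  2α = 69.98°
n_0 = (-0.5840, -0.8118)
n_1 = (+0.7894, -0.6139)
n_2 = (+0.9997, +0.0234)
n_3 = (+0.5502, +0.8350)
n_4 = (-0.6015, +0.7989)
n_5 = (-0.9780, +0.2085)
  (0,1): δ = 92.14°  ·
  (0,2): δ = 52.93°  ✓
  (0,3): δ = 2.35°  ✓
  (0,4): δ = 72.71°  ·
  (0,5): δ = 113.69°  ·
  (1,2): δ = 140.78°  ·
  (1,3): δ = 85.51°  ·
  (1,4): δ = 15.15°  ✓
  (1,5): δ = 25.84°  ✓
  (2,3): δ = 124.72°  ·
  (2,4): δ = 54.37°  ✓
  (2,5): δ = 13.38°  ✓
  (3,4): δ = 109.64°  ·
  (3,5): δ = 68.66°  ✓
  (4,5): δ = 139.01°  ·
antipodal pairs: 7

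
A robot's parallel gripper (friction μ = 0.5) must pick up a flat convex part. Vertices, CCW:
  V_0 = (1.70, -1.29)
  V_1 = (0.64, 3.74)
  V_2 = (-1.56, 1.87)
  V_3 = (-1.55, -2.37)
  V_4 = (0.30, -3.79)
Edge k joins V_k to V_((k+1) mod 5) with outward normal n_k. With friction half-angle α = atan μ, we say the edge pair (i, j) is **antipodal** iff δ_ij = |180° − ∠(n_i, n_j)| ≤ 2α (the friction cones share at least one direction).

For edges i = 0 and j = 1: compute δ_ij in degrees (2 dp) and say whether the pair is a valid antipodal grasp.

α = atan 0.5 = 26.57°;  2α = 53.13°
edge 0: e_0 = (-1.06, +5.03);  n_0 = (+0.9785, +0.2062)
edge 1: e_1 = (-2.20, -1.87);  n_1 = (-0.6476, +0.7619)
∠(n_0, n_1) = 118.46°
δ = |180° − 118.46°| = 61.54°
61.54° > 2α = 53.13°  →  invalid

δ = 61.54°, invalid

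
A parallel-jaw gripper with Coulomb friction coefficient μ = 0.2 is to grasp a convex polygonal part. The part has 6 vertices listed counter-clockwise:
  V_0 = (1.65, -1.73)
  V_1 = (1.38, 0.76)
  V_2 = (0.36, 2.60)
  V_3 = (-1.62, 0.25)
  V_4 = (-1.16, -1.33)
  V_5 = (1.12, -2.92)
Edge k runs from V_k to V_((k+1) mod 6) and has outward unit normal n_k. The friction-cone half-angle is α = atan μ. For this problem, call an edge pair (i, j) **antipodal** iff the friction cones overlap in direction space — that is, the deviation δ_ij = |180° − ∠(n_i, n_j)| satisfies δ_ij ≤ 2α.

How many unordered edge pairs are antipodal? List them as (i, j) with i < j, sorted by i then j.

α = atan 0.2 = 11.31°;  2α = 22.62°
n_0 = (+0.9942, +0.1078)
n_1 = (+0.8746, +0.4848)
n_2 = (-0.7647, +0.6443)
n_3 = (-0.9601, -0.2795)
n_4 = (-0.5720, -0.8202)
n_5 = (+0.9135, -0.4069)
  (0,1): δ = 157.19°  ·
  (0,2): δ = 46.30°  ·
  (0,3): δ = 10.04°  ✓
  (0,4): δ = 48.92°  ·
  (0,5): δ = 149.80°  ·
  (1,2): δ = 69.12°  ·
  (1,3): δ = 12.77°  ✓
  (1,4): δ = 26.11°  ·
  (1,5): δ = 126.99°  ·
  (2,3): δ = 123.65°  ·
  (2,4): δ = 84.77°  ·
  (2,5): δ = 16.11°  ✓
  (3,4): δ = 141.12°  ·
  (3,5): δ = 40.24°  ·
  (4,5): δ = 79.12°  ·
antipodal pairs: 3

count = 3; pairs: (0,3), (1,3), (2,5)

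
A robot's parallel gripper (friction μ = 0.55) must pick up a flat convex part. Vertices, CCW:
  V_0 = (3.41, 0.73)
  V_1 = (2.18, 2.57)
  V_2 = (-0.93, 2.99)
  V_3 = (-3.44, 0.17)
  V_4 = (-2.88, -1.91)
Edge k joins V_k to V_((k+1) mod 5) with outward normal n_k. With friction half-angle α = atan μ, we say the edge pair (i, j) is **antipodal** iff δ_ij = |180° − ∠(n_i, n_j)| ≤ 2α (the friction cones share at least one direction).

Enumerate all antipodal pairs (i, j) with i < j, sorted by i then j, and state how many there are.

count = 3; pairs: (0,3), (1,4), (2,4)

α = atan 0.55 = 28.81°;  2α = 57.62°
n_0 = (+0.8314, +0.5557)
n_1 = (+0.1338, +0.9910)
n_2 = (-0.7470, +0.6649)
n_3 = (-0.9656, -0.2600)
n_4 = (+0.3870, -0.9221)
  (0,1): δ = 131.45°  ·
  (0,2): δ = 75.43°  ·
  (0,3): δ = 18.69°  ✓
  (0,4): δ = 79.01°  ·
  (1,2): δ = 123.98°  ·
  (1,3): δ = 67.24°  ·
  (1,4): δ = 30.46°  ✓
  (2,3): δ = 123.26°  ·
  (2,4): δ = 25.56°  ✓
  (3,4): δ = 82.30°  ·
antipodal pairs: 3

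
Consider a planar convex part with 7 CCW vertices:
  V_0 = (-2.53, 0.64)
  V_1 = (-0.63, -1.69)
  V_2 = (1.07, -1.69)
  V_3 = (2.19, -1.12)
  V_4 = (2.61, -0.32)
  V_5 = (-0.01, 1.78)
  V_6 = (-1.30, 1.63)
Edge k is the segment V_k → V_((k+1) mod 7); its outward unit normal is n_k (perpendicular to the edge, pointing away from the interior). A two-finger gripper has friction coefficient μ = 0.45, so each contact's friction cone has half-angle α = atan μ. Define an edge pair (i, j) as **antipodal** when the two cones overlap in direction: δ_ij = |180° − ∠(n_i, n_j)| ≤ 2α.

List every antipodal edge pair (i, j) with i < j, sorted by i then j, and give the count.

α = atan 0.45 = 24.23°;  2α = 48.46°
n_0 = (-0.7750, -0.6320)
n_1 = (+0.0000, -1.0000)
n_2 = (+0.4536, -0.8912)
n_3 = (+0.8854, -0.4648)
n_4 = (+0.6254, +0.7803)
n_5 = (-0.1155, +0.9933)
n_6 = (-0.6270, +0.7790)
  (0,1): δ = 129.20°  ·
  (0,2): δ = 102.22°  ·
  (0,3): δ = 66.90°  ·
  (0,4): δ = 12.09°  ✓
  (0,5): δ = 57.44°  ·
  (0,6): δ = 89.63°  ·
  (1,2): δ = 153.03°  ·
  (1,3): δ = 117.70°  ·
  (1,4): δ = 38.71°  ✓
  (1,5): δ = 6.63°  ✓
  (1,6): δ = 38.83°  ✓
  (2,3): δ = 144.67°  ·
  (2,4): δ = 65.69°  ·
  (2,5): δ = 20.34°  ✓
  (2,6): δ = 11.86°  ✓
  (3,4): δ = 101.01°  ·
  (3,5): δ = 55.67°  ·
  (3,6): δ = 23.47°  ✓
  (4,5): δ = 134.65°  ·
  (4,6): δ = 102.46°  ·
  (5,6): δ = 147.80°  ·
antipodal pairs: 7

count = 7; pairs: (0,4), (1,4), (1,5), (1,6), (2,5), (2,6), (3,6)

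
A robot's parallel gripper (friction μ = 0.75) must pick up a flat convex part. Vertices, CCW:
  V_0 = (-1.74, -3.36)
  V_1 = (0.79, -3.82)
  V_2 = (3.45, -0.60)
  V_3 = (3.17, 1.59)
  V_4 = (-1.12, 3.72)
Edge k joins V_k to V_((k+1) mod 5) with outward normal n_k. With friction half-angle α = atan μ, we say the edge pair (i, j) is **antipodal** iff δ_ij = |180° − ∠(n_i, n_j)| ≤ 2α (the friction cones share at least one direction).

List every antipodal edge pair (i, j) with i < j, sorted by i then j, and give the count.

count = 5; pairs: (0,2), (0,3), (1,4), (2,4), (3,4)

α = atan 0.75 = 36.87°;  2α = 73.74°
n_0 = (-0.1789, -0.9839)
n_1 = (+0.7710, -0.6369)
n_2 = (+0.9919, +0.1268)
n_3 = (+0.4447, +0.8957)
n_4 = (-0.9962, +0.0872)
  (0,1): δ = 119.25°  ·
  (0,2): δ = 72.41°  ✓
  (0,3): δ = 16.10°  ✓
  (0,4): δ = 95.30°  ·
  (1,2): δ = 133.15°  ·
  (1,3): δ = 76.84°  ·
  (1,4): δ = 34.56°  ✓
  (2,3): δ = 123.69°  ·
  (2,4): δ = 12.29°  ✓
  (3,4): δ = 68.60°  ✓
antipodal pairs: 5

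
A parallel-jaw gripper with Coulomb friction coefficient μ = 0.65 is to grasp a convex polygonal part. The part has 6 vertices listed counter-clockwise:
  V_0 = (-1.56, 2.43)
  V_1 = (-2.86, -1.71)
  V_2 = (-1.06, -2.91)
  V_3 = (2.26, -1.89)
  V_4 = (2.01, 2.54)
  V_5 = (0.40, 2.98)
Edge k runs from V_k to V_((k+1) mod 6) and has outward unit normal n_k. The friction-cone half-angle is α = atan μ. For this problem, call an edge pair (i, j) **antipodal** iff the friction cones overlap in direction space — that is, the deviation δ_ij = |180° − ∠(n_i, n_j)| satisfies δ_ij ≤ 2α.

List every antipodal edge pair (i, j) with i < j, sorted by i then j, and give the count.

α = atan 0.65 = 33.02°;  2α = 66.05°
n_0 = (-0.9541, +0.2996)
n_1 = (-0.5547, -0.8321)
n_2 = (+0.2937, -0.9559)
n_3 = (+0.9984, +0.0563)
n_4 = (+0.2636, +0.9646)
n_5 = (-0.2702, +0.9628)
  (0,1): δ = 106.26°  ·
  (0,2): δ = 55.49°  ✓
  (0,3): δ = 20.66°  ✓
  (0,4): δ = 92.15°  ·
  (0,5): δ = 123.11°  ·
  (1,2): δ = 129.23°  ·
  (1,3): δ = 53.08°  ✓
  (1,4): δ = 18.40°  ✓
  (1,5): δ = 49.36°  ✓
  (2,3): δ = 103.85°  ·
  (2,4): δ = 32.36°  ✓
  (2,5): δ = 1.40°  ✓
  (3,4): δ = 108.52°  ·
  (3,5): δ = 77.56°  ·
  (4,5): δ = 149.04°  ·
antipodal pairs: 7

count = 7; pairs: (0,2), (0,3), (1,3), (1,4), (1,5), (2,4), (2,5)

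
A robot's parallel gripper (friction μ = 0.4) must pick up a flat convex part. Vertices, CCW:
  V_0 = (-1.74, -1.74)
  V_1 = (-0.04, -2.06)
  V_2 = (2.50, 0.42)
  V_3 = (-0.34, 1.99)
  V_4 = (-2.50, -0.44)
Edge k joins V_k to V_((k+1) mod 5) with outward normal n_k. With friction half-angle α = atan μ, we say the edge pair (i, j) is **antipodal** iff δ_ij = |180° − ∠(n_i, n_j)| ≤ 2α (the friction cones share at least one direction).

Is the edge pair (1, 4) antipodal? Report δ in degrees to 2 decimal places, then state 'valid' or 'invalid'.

α = atan 0.4 = 21.80°;  2α = 43.60°
edge 1: e_1 = (+2.54, +2.48);  n_1 = (+0.6986, -0.7155)
edge 4: e_4 = (+0.76, -1.30);  n_4 = (-0.8633, -0.5047)
∠(n_1, n_4) = 104.00°
δ = |180° − 104.00°| = 76.00°
76.00° > 2α = 43.60°  →  invalid

δ = 76.00°, invalid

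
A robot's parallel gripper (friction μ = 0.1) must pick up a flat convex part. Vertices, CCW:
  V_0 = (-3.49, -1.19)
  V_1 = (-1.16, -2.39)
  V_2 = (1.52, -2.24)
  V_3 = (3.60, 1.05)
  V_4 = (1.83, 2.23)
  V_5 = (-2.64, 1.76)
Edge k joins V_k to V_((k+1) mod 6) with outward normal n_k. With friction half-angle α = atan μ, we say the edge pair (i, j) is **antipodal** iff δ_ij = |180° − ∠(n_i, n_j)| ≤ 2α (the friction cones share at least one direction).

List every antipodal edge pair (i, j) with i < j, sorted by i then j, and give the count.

count = 2; pairs: (0,3), (1,4)

α = atan 0.1 = 5.71°;  2α = 11.42°
n_0 = (-0.4579, -0.8890)
n_1 = (+0.0559, -0.9984)
n_2 = (+0.8452, -0.5344)
n_3 = (+0.5547, +0.8321)
n_4 = (-0.1046, +0.9945)
n_5 = (-0.9609, +0.2769)
  (0,1): δ = 149.55°  ·
  (0,2): δ = 95.05°  ·
  (0,3): δ = 6.44°  ✓
  (0,4): δ = 33.25°  ·
  (0,5): δ = 101.18°  ·
  (1,2): δ = 125.51°  ·
  (1,3): δ = 36.89°  ·
  (1,4): δ = 2.80°  ✓
  (1,5): δ = 70.72°  ·
  (2,3): δ = 91.39°  ·
  (2,4): δ = 51.70°  ·
  (2,5): δ = 16.23°  ·
  (3,4): δ = 140.31°  ·
  (3,5): δ = 72.38°  ·
  (4,5): δ = 112.08°  ·
antipodal pairs: 2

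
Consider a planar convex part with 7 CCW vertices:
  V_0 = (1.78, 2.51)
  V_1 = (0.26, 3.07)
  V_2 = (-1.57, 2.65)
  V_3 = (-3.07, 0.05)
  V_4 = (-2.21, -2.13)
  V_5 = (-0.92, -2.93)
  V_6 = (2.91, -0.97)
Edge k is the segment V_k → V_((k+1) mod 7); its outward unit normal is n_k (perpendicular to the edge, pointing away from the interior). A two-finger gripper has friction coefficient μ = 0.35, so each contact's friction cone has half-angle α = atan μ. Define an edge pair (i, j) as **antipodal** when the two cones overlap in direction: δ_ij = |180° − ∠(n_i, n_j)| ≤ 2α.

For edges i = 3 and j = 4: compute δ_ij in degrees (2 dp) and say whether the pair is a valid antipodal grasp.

α = atan 0.35 = 19.29°;  2α = 38.58°
edge 3: e_3 = (+0.86, -2.18);  n_3 = (-0.9302, -0.3670)
edge 4: e_4 = (+1.29, -0.80);  n_4 = (-0.5270, -0.8498)
∠(n_3, n_4) = 36.67°
δ = |180° − 36.67°| = 143.33°
143.33° > 2α = 38.58°  →  invalid

δ = 143.33°, invalid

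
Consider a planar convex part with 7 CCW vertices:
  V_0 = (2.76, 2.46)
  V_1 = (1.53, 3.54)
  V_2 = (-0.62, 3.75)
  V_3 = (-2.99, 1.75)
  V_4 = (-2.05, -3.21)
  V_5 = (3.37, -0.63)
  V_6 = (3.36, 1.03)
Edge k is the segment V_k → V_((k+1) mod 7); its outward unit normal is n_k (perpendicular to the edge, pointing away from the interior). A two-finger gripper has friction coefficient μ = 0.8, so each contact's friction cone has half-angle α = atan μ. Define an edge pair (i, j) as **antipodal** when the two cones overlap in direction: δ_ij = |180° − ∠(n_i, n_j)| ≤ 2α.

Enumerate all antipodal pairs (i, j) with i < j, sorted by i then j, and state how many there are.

α = atan 0.8 = 38.66°;  2α = 77.32°
n_0 = (+0.6598, +0.7514)
n_1 = (+0.0972, +0.9953)
n_2 = (-0.6449, +0.7642)
n_3 = (-0.9825, -0.1862)
n_4 = (+0.4298, -0.9029)
n_5 = (+1.0000, +0.0060)
n_6 = (+0.9221, +0.3869)
  (0,1): δ = 144.29°  ·
  (0,2): δ = 98.55°  ·
  (0,3): δ = 37.98°  ✓
  (0,4): δ = 66.74°  ✓
  (0,5): δ = 131.63°  ·
  (0,6): δ = 154.05°  ·
  (1,2): δ = 134.26°  ·
  (1,3): δ = 73.69°  ✓
  (1,4): δ = 31.03°  ✓
  (1,5): δ = 95.92°  ·
  (1,6): δ = 118.34°  ·
  (2,3): δ = 119.43°  ·
  (2,4): δ = 14.71°  ✓
  (2,5): δ = 50.18°  ✓
  (2,6): δ = 72.60°  ✓
  (3,4): δ = 75.28°  ✓
  (3,5): δ = 10.39°  ✓
  (3,6): δ = 12.03°  ✓
  (4,5): δ = 115.11°  ·
  (4,6): δ = 92.69°  ·
  (5,6): δ = 157.58°  ·
antipodal pairs: 10

count = 10; pairs: (0,3), (0,4), (1,3), (1,4), (2,4), (2,5), (2,6), (3,4), (3,5), (3,6)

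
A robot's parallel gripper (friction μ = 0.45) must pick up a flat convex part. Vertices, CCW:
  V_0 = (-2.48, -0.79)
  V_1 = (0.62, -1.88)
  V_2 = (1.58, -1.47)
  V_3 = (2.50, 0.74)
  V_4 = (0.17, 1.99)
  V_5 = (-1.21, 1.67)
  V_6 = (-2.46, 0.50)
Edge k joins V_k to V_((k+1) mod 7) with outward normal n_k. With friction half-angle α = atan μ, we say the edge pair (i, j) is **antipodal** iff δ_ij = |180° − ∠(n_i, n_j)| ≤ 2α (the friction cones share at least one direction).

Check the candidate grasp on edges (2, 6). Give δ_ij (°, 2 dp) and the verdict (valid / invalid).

δ = 21.71°, valid

α = atan 0.45 = 24.23°;  2α = 48.46°
edge 2: e_2 = (+0.92, +2.21);  n_2 = (+0.9232, -0.3843)
edge 6: e_6 = (-0.02, -1.29);  n_6 = (-0.9999, +0.0155)
∠(n_2, n_6) = 158.29°
δ = |180° − 158.29°| = 21.71°
21.71° ≤ 2α = 48.46°  →  valid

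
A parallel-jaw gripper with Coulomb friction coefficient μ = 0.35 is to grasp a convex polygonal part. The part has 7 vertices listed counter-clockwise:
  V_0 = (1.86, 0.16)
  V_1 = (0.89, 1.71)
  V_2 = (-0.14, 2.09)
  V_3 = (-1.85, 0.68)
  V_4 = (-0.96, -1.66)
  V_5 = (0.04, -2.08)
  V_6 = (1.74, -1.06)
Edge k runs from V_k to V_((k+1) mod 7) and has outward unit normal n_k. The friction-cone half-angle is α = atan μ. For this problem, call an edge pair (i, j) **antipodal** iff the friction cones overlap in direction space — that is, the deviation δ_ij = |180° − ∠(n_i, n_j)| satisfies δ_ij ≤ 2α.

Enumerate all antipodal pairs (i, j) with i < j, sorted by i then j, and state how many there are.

α = atan 0.35 = 19.29°;  2α = 38.58°
n_0 = (+0.8477, +0.5305)
n_1 = (+0.3461, +0.9382)
n_2 = (-0.6362, +0.7715)
n_3 = (-0.9347, -0.3555)
n_4 = (-0.3872, -0.9220)
n_5 = (+0.5145, -0.8575)
n_6 = (+0.9952, -0.0979)
  (0,1): δ = 142.29°  ·
  (0,2): δ = 82.53°  ·
  (0,3): δ = 11.21°  ✓
  (0,4): δ = 35.18°  ✓
  (0,5): δ = 88.93°  ·
  (0,6): δ = 142.34°  ·
  (1,2): δ = 120.24°  ·
  (1,3): δ = 48.93°  ·
  (1,4): δ = 2.53°  ✓
  (1,5): δ = 51.21°  ·
  (1,6): δ = 104.63°  ·
  (2,3): δ = 108.68°  ·
  (2,4): δ = 62.29°  ·
  (2,5): δ = 8.54°  ✓
  (2,6): δ = 44.87°  ·
  (3,4): δ = 133.61°  ·
  (3,5): δ = 79.86°  ·
  (3,6): δ = 26.44°  ✓
  (4,5): δ = 126.25°  ·
  (4,6): δ = 72.84°  ·
  (5,6): δ = 126.58°  ·
antipodal pairs: 5

count = 5; pairs: (0,3), (0,4), (1,4), (2,5), (3,6)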